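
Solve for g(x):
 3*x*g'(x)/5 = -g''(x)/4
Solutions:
 g(x) = C1 + C2*erf(sqrt(30)*x/5)


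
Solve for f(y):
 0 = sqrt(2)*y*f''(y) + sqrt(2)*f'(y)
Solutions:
 f(y) = C1 + C2*log(y)


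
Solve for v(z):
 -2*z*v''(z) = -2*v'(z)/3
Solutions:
 v(z) = C1 + C2*z^(4/3)


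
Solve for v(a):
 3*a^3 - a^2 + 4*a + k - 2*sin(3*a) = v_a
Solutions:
 v(a) = C1 + 3*a^4/4 - a^3/3 + 2*a^2 + a*k + 2*cos(3*a)/3


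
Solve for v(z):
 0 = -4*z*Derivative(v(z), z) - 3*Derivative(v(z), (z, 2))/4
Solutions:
 v(z) = C1 + C2*erf(2*sqrt(6)*z/3)


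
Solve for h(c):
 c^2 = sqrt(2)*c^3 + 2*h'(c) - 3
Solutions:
 h(c) = C1 - sqrt(2)*c^4/8 + c^3/6 + 3*c/2


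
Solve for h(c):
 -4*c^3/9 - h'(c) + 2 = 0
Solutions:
 h(c) = C1 - c^4/9 + 2*c


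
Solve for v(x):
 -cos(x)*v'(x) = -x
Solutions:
 v(x) = C1 + Integral(x/cos(x), x)


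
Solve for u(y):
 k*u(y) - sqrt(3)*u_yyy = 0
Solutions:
 u(y) = C1*exp(3^(5/6)*k^(1/3)*y/3) + C2*exp(k^(1/3)*y*(-3^(5/6) + 3*3^(1/3)*I)/6) + C3*exp(-k^(1/3)*y*(3^(5/6) + 3*3^(1/3)*I)/6)


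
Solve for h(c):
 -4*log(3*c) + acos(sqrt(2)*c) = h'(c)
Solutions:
 h(c) = C1 - 4*c*log(c) + c*acos(sqrt(2)*c) - 4*c*log(3) + 4*c - sqrt(2)*sqrt(1 - 2*c^2)/2


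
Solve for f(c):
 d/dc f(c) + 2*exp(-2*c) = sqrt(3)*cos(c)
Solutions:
 f(c) = C1 + sqrt(3)*sin(c) + exp(-2*c)


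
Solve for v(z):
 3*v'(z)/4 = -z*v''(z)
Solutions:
 v(z) = C1 + C2*z^(1/4)


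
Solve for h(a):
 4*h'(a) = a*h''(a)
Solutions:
 h(a) = C1 + C2*a^5


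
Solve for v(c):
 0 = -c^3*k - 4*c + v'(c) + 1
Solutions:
 v(c) = C1 + c^4*k/4 + 2*c^2 - c


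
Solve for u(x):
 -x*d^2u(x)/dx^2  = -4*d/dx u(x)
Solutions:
 u(x) = C1 + C2*x^5


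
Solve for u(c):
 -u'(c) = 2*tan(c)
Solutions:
 u(c) = C1 + 2*log(cos(c))


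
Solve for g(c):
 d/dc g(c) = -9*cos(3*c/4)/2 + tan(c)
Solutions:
 g(c) = C1 - log(cos(c)) - 6*sin(3*c/4)


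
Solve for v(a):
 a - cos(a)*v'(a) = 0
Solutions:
 v(a) = C1 + Integral(a/cos(a), a)


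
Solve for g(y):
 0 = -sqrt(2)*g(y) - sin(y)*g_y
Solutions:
 g(y) = C1*(cos(y) + 1)^(sqrt(2)/2)/(cos(y) - 1)^(sqrt(2)/2)


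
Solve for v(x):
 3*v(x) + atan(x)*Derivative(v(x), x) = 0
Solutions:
 v(x) = C1*exp(-3*Integral(1/atan(x), x))


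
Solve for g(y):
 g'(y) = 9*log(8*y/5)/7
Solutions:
 g(y) = C1 + 9*y*log(y)/7 - 9*y*log(5)/7 - 9*y/7 + 27*y*log(2)/7


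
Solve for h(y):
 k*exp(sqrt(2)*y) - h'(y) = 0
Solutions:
 h(y) = C1 + sqrt(2)*k*exp(sqrt(2)*y)/2


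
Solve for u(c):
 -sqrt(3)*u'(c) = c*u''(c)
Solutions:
 u(c) = C1 + C2*c^(1 - sqrt(3))


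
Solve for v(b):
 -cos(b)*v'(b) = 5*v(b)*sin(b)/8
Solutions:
 v(b) = C1*cos(b)^(5/8)


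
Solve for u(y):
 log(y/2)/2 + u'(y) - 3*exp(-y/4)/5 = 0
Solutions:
 u(y) = C1 - y*log(y)/2 + y*(log(2) + 1)/2 - 12*exp(-y/4)/5


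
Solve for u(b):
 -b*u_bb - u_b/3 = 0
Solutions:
 u(b) = C1 + C2*b^(2/3)


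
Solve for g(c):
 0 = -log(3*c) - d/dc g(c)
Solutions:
 g(c) = C1 - c*log(c) - c*log(3) + c


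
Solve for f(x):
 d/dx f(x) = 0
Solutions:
 f(x) = C1


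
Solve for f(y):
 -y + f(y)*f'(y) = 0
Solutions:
 f(y) = -sqrt(C1 + y^2)
 f(y) = sqrt(C1 + y^2)


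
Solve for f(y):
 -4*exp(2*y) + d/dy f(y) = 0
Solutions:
 f(y) = C1 + 2*exp(2*y)


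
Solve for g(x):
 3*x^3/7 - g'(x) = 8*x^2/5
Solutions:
 g(x) = C1 + 3*x^4/28 - 8*x^3/15


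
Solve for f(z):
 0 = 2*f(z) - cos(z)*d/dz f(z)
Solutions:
 f(z) = C1*(sin(z) + 1)/(sin(z) - 1)


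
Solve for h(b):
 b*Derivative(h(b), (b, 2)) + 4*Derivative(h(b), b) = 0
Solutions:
 h(b) = C1 + C2/b^3


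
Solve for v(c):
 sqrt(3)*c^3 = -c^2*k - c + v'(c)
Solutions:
 v(c) = C1 + sqrt(3)*c^4/4 + c^3*k/3 + c^2/2


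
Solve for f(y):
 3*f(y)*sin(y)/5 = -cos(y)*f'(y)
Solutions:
 f(y) = C1*cos(y)^(3/5)


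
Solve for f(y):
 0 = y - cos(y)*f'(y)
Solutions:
 f(y) = C1 + Integral(y/cos(y), y)


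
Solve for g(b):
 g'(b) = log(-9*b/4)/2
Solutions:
 g(b) = C1 + b*log(-b)/2 + b*(-log(2) - 1/2 + log(3))


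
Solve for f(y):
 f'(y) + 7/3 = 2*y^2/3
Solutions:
 f(y) = C1 + 2*y^3/9 - 7*y/3


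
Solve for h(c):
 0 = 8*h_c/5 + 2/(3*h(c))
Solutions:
 h(c) = -sqrt(C1 - 30*c)/6
 h(c) = sqrt(C1 - 30*c)/6


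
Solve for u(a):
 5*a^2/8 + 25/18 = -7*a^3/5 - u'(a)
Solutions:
 u(a) = C1 - 7*a^4/20 - 5*a^3/24 - 25*a/18


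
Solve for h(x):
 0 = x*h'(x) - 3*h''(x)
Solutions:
 h(x) = C1 + C2*erfi(sqrt(6)*x/6)


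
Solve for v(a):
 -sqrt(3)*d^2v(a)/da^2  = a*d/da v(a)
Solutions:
 v(a) = C1 + C2*erf(sqrt(2)*3^(3/4)*a/6)


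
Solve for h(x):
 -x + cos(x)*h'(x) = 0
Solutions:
 h(x) = C1 + Integral(x/cos(x), x)


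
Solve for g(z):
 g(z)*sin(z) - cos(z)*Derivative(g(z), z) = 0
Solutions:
 g(z) = C1/cos(z)


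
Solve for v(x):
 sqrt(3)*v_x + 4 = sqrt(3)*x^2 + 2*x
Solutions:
 v(x) = C1 + x^3/3 + sqrt(3)*x^2/3 - 4*sqrt(3)*x/3


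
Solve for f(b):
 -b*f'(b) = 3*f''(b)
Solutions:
 f(b) = C1 + C2*erf(sqrt(6)*b/6)


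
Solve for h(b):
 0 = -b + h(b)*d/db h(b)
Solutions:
 h(b) = -sqrt(C1 + b^2)
 h(b) = sqrt(C1 + b^2)


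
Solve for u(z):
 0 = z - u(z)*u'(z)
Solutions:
 u(z) = -sqrt(C1 + z^2)
 u(z) = sqrt(C1 + z^2)


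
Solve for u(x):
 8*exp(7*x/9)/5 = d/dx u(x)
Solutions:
 u(x) = C1 + 72*exp(7*x/9)/35


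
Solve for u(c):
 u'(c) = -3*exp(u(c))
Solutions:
 u(c) = log(1/(C1 + 3*c))


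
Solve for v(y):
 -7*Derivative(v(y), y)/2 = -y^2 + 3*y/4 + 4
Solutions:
 v(y) = C1 + 2*y^3/21 - 3*y^2/28 - 8*y/7


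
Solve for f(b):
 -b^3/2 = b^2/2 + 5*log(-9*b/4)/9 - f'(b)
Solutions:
 f(b) = C1 + b^4/8 + b^3/6 + 5*b*log(-b)/9 + 5*b*(-2*log(2) - 1 + 2*log(3))/9


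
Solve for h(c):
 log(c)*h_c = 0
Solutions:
 h(c) = C1


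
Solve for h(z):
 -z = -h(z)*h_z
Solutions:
 h(z) = -sqrt(C1 + z^2)
 h(z) = sqrt(C1 + z^2)


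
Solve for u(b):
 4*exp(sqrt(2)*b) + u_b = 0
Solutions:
 u(b) = C1 - 2*sqrt(2)*exp(sqrt(2)*b)


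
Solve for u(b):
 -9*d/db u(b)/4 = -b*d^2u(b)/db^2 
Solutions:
 u(b) = C1 + C2*b^(13/4)


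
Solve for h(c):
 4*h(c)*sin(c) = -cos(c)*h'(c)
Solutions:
 h(c) = C1*cos(c)^4


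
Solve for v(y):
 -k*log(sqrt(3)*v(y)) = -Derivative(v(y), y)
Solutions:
 Integral(1/(2*log(_y) + log(3)), (_y, v(y))) = C1 + k*y/2


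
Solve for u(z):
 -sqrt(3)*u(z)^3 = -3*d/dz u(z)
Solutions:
 u(z) = -sqrt(6)*sqrt(-1/(C1 + sqrt(3)*z))/2
 u(z) = sqrt(6)*sqrt(-1/(C1 + sqrt(3)*z))/2


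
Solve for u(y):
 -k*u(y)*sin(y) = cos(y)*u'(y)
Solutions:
 u(y) = C1*exp(k*log(cos(y)))


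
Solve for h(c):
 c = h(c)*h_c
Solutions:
 h(c) = -sqrt(C1 + c^2)
 h(c) = sqrt(C1 + c^2)


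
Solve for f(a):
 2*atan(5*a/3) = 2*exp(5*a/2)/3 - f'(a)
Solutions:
 f(a) = C1 - 2*a*atan(5*a/3) + 4*exp(5*a/2)/15 + 3*log(25*a^2 + 9)/5


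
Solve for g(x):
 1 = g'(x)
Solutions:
 g(x) = C1 + x


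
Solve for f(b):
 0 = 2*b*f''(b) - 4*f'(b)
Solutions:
 f(b) = C1 + C2*b^3


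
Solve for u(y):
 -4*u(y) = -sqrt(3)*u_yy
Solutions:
 u(y) = C1*exp(-2*3^(3/4)*y/3) + C2*exp(2*3^(3/4)*y/3)


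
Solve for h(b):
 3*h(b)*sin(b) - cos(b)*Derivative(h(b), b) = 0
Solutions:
 h(b) = C1/cos(b)^3


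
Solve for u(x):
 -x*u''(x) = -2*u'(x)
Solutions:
 u(x) = C1 + C2*x^3


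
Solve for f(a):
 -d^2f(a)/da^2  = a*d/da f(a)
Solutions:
 f(a) = C1 + C2*erf(sqrt(2)*a/2)


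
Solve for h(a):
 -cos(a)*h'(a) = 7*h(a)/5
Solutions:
 h(a) = C1*(sin(a) - 1)^(7/10)/(sin(a) + 1)^(7/10)


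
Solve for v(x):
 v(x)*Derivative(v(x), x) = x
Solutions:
 v(x) = -sqrt(C1 + x^2)
 v(x) = sqrt(C1 + x^2)


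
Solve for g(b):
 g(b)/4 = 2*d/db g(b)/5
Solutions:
 g(b) = C1*exp(5*b/8)


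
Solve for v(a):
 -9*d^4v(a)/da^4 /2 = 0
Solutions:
 v(a) = C1 + C2*a + C3*a^2 + C4*a^3


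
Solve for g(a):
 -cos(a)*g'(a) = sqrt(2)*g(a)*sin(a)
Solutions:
 g(a) = C1*cos(a)^(sqrt(2))


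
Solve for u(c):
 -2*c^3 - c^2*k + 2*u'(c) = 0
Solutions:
 u(c) = C1 + c^4/4 + c^3*k/6


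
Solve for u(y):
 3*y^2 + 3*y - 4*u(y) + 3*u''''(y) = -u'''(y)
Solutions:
 u(y) = C1*exp(y*(-24 - 10*2^(2/3)/(167/27 + sqrt(41))^(1/3) + 9*2^(1/3)*(167/27 + sqrt(41))^(1/3))/54)*sin(sqrt(3)*y*(20/(334/27 + 2*sqrt(41))^(1/3) + 9*(334/27 + 2*sqrt(41))^(1/3))/54) + C2*exp(y*(-24 - 10*2^(2/3)/(167/27 + sqrt(41))^(1/3) + 9*2^(1/3)*(167/27 + sqrt(41))^(1/3))/54)*cos(sqrt(3)*y*(20/(334/27 + 2*sqrt(41))^(1/3) + 9*(334/27 + 2*sqrt(41))^(1/3))/54) + C3*exp(y) + C4*exp(y*(-9*2^(1/3)*(167/27 + sqrt(41))^(1/3) - 12 + 10*2^(2/3)/(167/27 + sqrt(41))^(1/3))/27) + 3*y^2/4 + 3*y/4


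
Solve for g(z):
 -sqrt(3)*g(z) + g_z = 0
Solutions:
 g(z) = C1*exp(sqrt(3)*z)


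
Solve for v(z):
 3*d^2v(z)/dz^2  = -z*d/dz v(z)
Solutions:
 v(z) = C1 + C2*erf(sqrt(6)*z/6)


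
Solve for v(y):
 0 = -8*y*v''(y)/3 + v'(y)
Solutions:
 v(y) = C1 + C2*y^(11/8)


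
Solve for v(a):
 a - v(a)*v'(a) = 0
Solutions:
 v(a) = -sqrt(C1 + a^2)
 v(a) = sqrt(C1 + a^2)


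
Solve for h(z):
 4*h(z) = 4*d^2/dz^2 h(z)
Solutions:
 h(z) = C1*exp(-z) + C2*exp(z)


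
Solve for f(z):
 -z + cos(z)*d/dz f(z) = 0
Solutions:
 f(z) = C1 + Integral(z/cos(z), z)


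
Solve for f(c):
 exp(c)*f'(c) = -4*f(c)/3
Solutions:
 f(c) = C1*exp(4*exp(-c)/3)


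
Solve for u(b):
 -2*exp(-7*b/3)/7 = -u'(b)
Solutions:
 u(b) = C1 - 6*exp(-7*b/3)/49


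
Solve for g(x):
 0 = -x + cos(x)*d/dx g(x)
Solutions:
 g(x) = C1 + Integral(x/cos(x), x)


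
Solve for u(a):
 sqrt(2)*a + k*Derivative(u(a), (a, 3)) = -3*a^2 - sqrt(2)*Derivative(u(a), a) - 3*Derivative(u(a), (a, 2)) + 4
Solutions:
 u(a) = C1 + C2*exp(a*(sqrt(-4*sqrt(2)*k + 9) - 3)/(2*k)) + C3*exp(-a*(sqrt(-4*sqrt(2)*k + 9) + 3)/(2*k)) - sqrt(2)*a^3/2 + 4*a^2 + 3*a*k - 10*sqrt(2)*a


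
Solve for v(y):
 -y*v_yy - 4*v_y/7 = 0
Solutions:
 v(y) = C1 + C2*y^(3/7)


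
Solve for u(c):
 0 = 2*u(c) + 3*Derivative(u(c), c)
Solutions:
 u(c) = C1*exp(-2*c/3)


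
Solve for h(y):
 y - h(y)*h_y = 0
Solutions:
 h(y) = -sqrt(C1 + y^2)
 h(y) = sqrt(C1 + y^2)


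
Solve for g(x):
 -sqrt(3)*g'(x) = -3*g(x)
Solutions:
 g(x) = C1*exp(sqrt(3)*x)


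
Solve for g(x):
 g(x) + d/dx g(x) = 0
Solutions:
 g(x) = C1*exp(-x)


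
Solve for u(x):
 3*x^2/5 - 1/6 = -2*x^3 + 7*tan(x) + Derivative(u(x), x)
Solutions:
 u(x) = C1 + x^4/2 + x^3/5 - x/6 + 7*log(cos(x))


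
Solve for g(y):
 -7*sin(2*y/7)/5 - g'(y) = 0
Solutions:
 g(y) = C1 + 49*cos(2*y/7)/10


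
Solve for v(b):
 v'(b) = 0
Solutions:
 v(b) = C1


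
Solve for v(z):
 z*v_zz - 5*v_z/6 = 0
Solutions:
 v(z) = C1 + C2*z^(11/6)


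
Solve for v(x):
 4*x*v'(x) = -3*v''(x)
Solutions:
 v(x) = C1 + C2*erf(sqrt(6)*x/3)


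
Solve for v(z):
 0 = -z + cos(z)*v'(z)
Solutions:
 v(z) = C1 + Integral(z/cos(z), z)


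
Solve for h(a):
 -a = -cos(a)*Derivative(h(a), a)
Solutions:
 h(a) = C1 + Integral(a/cos(a), a)


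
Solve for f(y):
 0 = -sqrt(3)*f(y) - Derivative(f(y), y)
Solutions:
 f(y) = C1*exp(-sqrt(3)*y)


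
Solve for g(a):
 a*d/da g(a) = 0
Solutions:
 g(a) = C1


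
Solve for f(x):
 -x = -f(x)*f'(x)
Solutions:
 f(x) = -sqrt(C1 + x^2)
 f(x) = sqrt(C1 + x^2)


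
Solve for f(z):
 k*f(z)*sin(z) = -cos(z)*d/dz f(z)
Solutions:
 f(z) = C1*exp(k*log(cos(z)))


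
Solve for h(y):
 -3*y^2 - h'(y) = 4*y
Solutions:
 h(y) = C1 - y^3 - 2*y^2


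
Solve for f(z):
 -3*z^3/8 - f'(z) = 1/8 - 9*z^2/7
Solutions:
 f(z) = C1 - 3*z^4/32 + 3*z^3/7 - z/8


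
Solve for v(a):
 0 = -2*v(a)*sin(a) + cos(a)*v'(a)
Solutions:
 v(a) = C1/cos(a)^2


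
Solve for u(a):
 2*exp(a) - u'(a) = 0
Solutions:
 u(a) = C1 + 2*exp(a)


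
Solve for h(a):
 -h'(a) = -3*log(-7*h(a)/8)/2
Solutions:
 -2*Integral(1/(log(-_y) - 3*log(2) + log(7)), (_y, h(a)))/3 = C1 - a


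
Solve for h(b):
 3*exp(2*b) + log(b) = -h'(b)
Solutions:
 h(b) = C1 - b*log(b) + b - 3*exp(2*b)/2


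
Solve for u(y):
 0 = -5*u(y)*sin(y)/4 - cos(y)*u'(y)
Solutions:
 u(y) = C1*cos(y)^(5/4)


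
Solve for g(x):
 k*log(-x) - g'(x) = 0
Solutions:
 g(x) = C1 + k*x*log(-x) - k*x


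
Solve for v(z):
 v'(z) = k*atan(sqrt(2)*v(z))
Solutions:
 Integral(1/atan(sqrt(2)*_y), (_y, v(z))) = C1 + k*z


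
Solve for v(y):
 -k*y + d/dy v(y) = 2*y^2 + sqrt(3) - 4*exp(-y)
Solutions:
 v(y) = C1 + k*y^2/2 + 2*y^3/3 + sqrt(3)*y + 4*exp(-y)


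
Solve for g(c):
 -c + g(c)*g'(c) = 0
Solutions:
 g(c) = -sqrt(C1 + c^2)
 g(c) = sqrt(C1 + c^2)


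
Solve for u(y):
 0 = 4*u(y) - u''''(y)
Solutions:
 u(y) = C1*exp(-sqrt(2)*y) + C2*exp(sqrt(2)*y) + C3*sin(sqrt(2)*y) + C4*cos(sqrt(2)*y)


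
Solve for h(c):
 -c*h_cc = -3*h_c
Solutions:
 h(c) = C1 + C2*c^4


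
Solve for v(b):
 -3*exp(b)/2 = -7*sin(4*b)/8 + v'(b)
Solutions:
 v(b) = C1 - 3*exp(b)/2 - 7*cos(4*b)/32


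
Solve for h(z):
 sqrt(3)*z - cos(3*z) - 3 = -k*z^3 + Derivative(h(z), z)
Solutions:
 h(z) = C1 + k*z^4/4 + sqrt(3)*z^2/2 - 3*z - sin(3*z)/3


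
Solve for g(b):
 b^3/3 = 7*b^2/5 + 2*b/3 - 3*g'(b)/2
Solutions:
 g(b) = C1 - b^4/18 + 14*b^3/45 + 2*b^2/9


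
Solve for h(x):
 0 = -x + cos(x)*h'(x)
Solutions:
 h(x) = C1 + Integral(x/cos(x), x)


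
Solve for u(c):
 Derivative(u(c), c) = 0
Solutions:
 u(c) = C1


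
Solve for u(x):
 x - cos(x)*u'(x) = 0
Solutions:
 u(x) = C1 + Integral(x/cos(x), x)


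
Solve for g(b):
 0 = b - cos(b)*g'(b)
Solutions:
 g(b) = C1 + Integral(b/cos(b), b)


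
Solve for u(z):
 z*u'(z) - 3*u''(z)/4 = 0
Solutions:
 u(z) = C1 + C2*erfi(sqrt(6)*z/3)


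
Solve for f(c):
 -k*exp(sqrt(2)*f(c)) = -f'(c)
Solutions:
 f(c) = sqrt(2)*(2*log(-1/(C1 + c*k)) - log(2))/4


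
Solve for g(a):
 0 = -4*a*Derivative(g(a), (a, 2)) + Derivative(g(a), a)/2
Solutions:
 g(a) = C1 + C2*a^(9/8)


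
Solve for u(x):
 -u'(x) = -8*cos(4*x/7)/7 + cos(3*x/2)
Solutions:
 u(x) = C1 + 2*sin(4*x/7) - 2*sin(3*x/2)/3


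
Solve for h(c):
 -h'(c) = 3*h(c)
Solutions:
 h(c) = C1*exp(-3*c)


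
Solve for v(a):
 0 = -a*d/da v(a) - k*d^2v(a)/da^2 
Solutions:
 v(a) = C1 + C2*sqrt(k)*erf(sqrt(2)*a*sqrt(1/k)/2)


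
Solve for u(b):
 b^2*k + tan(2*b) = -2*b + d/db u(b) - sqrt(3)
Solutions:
 u(b) = C1 + b^3*k/3 + b^2 + sqrt(3)*b - log(cos(2*b))/2


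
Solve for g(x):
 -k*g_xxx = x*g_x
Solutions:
 g(x) = C1 + Integral(C2*airyai(x*(-1/k)^(1/3)) + C3*airybi(x*(-1/k)^(1/3)), x)


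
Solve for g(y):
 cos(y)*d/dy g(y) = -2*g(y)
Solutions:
 g(y) = C1*(sin(y) - 1)/(sin(y) + 1)


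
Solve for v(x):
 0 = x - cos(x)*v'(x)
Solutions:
 v(x) = C1 + Integral(x/cos(x), x)


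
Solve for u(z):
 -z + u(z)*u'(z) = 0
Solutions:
 u(z) = -sqrt(C1 + z^2)
 u(z) = sqrt(C1 + z^2)


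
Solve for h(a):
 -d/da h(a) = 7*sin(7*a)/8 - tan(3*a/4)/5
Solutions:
 h(a) = C1 - 4*log(cos(3*a/4))/15 + cos(7*a)/8


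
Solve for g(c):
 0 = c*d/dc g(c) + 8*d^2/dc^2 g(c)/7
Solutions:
 g(c) = C1 + C2*erf(sqrt(7)*c/4)


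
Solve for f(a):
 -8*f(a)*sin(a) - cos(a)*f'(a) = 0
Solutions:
 f(a) = C1*cos(a)^8


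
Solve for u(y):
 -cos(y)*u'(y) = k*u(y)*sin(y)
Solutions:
 u(y) = C1*exp(k*log(cos(y)))


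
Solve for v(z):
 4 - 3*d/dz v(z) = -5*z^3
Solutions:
 v(z) = C1 + 5*z^4/12 + 4*z/3


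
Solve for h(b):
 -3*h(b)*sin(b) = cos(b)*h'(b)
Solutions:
 h(b) = C1*cos(b)^3


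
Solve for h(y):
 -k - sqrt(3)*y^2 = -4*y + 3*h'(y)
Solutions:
 h(y) = C1 - k*y/3 - sqrt(3)*y^3/9 + 2*y^2/3


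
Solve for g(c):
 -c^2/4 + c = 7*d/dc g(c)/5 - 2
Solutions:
 g(c) = C1 - 5*c^3/84 + 5*c^2/14 + 10*c/7


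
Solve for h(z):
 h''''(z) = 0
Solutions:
 h(z) = C1 + C2*z + C3*z^2 + C4*z^3


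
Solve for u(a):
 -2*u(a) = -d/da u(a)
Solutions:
 u(a) = C1*exp(2*a)


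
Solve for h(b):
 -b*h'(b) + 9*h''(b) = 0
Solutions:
 h(b) = C1 + C2*erfi(sqrt(2)*b/6)


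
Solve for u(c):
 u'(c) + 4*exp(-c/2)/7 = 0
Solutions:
 u(c) = C1 + 8*exp(-c/2)/7


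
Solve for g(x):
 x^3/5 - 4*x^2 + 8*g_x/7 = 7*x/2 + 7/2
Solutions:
 g(x) = C1 - 7*x^4/160 + 7*x^3/6 + 49*x^2/32 + 49*x/16


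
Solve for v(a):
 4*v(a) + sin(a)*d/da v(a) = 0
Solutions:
 v(a) = C1*(cos(a)^2 + 2*cos(a) + 1)/(cos(a)^2 - 2*cos(a) + 1)


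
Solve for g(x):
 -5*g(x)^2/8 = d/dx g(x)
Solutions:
 g(x) = 8/(C1 + 5*x)


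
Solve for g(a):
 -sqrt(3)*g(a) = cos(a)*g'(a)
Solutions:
 g(a) = C1*(sin(a) - 1)^(sqrt(3)/2)/(sin(a) + 1)^(sqrt(3)/2)


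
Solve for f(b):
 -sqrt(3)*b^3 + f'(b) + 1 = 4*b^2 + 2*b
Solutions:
 f(b) = C1 + sqrt(3)*b^4/4 + 4*b^3/3 + b^2 - b


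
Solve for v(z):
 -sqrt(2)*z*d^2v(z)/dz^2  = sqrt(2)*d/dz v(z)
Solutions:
 v(z) = C1 + C2*log(z)


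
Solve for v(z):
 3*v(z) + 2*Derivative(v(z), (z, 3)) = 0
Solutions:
 v(z) = C3*exp(-2^(2/3)*3^(1/3)*z/2) + (C1*sin(2^(2/3)*3^(5/6)*z/4) + C2*cos(2^(2/3)*3^(5/6)*z/4))*exp(2^(2/3)*3^(1/3)*z/4)


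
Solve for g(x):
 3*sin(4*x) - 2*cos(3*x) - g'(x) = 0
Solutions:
 g(x) = C1 - 2*sin(3*x)/3 - 3*cos(4*x)/4


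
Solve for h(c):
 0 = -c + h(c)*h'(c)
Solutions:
 h(c) = -sqrt(C1 + c^2)
 h(c) = sqrt(C1 + c^2)


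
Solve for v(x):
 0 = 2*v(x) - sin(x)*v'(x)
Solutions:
 v(x) = C1*(cos(x) - 1)/(cos(x) + 1)


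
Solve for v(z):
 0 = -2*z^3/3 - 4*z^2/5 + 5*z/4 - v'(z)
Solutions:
 v(z) = C1 - z^4/6 - 4*z^3/15 + 5*z^2/8


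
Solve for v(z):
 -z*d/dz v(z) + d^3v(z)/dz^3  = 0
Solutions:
 v(z) = C1 + Integral(C2*airyai(z) + C3*airybi(z), z)


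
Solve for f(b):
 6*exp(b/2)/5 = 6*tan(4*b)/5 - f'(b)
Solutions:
 f(b) = C1 - 12*exp(b/2)/5 - 3*log(cos(4*b))/10


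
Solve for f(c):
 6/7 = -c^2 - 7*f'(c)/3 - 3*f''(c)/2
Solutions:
 f(c) = C1 + C2*exp(-14*c/9) - c^3/7 + 27*c^2/98 - 495*c/686


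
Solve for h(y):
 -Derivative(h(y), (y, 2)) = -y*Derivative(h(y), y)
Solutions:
 h(y) = C1 + C2*erfi(sqrt(2)*y/2)


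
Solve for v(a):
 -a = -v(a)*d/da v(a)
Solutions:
 v(a) = -sqrt(C1 + a^2)
 v(a) = sqrt(C1 + a^2)


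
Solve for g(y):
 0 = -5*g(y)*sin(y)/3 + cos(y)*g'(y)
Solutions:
 g(y) = C1/cos(y)^(5/3)


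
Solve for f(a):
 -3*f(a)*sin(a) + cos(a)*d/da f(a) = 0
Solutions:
 f(a) = C1/cos(a)^3


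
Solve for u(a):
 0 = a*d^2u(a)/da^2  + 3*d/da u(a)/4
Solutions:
 u(a) = C1 + C2*a^(1/4)


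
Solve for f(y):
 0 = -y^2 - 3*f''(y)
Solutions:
 f(y) = C1 + C2*y - y^4/36


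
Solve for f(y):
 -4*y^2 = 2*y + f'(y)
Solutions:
 f(y) = C1 - 4*y^3/3 - y^2


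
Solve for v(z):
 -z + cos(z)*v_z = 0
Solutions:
 v(z) = C1 + Integral(z/cos(z), z)


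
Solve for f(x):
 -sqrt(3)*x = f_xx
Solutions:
 f(x) = C1 + C2*x - sqrt(3)*x^3/6


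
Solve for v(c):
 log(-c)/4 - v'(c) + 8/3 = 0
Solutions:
 v(c) = C1 + c*log(-c)/4 + 29*c/12


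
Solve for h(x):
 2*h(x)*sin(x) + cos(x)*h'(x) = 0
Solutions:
 h(x) = C1*cos(x)^2


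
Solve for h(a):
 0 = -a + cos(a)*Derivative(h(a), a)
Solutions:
 h(a) = C1 + Integral(a/cos(a), a)


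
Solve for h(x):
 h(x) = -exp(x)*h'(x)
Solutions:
 h(x) = C1*exp(exp(-x))


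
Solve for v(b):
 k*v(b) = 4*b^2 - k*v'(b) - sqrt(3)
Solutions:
 v(b) = C1*exp(-b) + 4*b^2/k - 8*b/k - sqrt(3)/k + 8/k


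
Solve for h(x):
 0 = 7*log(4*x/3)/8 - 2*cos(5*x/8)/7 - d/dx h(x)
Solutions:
 h(x) = C1 + 7*x*log(x)/8 - 7*x*log(3)/8 - 7*x/8 + 7*x*log(2)/4 - 16*sin(5*x/8)/35


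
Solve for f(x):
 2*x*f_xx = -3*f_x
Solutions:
 f(x) = C1 + C2/sqrt(x)


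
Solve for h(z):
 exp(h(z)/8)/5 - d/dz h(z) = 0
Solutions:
 h(z) = 8*log(-1/(C1 + z)) + 8*log(40)


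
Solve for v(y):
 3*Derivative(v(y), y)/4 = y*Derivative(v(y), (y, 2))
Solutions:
 v(y) = C1 + C2*y^(7/4)


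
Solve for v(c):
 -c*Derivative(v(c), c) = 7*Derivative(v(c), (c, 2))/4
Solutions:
 v(c) = C1 + C2*erf(sqrt(14)*c/7)


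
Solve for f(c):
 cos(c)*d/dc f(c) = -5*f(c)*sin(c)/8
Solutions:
 f(c) = C1*cos(c)^(5/8)


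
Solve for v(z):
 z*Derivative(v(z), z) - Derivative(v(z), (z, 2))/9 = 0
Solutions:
 v(z) = C1 + C2*erfi(3*sqrt(2)*z/2)


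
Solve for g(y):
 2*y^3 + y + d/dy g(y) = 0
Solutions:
 g(y) = C1 - y^4/2 - y^2/2


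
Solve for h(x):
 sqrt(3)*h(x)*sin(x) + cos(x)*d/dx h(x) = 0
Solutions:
 h(x) = C1*cos(x)^(sqrt(3))


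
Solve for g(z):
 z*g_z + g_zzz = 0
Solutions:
 g(z) = C1 + Integral(C2*airyai(-z) + C3*airybi(-z), z)


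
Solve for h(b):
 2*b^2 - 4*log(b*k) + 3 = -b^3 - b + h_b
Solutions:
 h(b) = C1 + b^4/4 + 2*b^3/3 + b^2/2 - 4*b*log(b*k) + 7*b


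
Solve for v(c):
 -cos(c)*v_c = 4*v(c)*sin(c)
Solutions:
 v(c) = C1*cos(c)^4


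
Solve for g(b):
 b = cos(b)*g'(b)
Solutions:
 g(b) = C1 + Integral(b/cos(b), b)


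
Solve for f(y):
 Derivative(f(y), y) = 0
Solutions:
 f(y) = C1


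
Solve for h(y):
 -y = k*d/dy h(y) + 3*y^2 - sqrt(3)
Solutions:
 h(y) = C1 - y^3/k - y^2/(2*k) + sqrt(3)*y/k


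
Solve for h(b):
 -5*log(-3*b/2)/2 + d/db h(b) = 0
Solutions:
 h(b) = C1 + 5*b*log(-b)/2 + 5*b*(-1 - log(2) + log(3))/2


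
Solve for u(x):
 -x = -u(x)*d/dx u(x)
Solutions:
 u(x) = -sqrt(C1 + x^2)
 u(x) = sqrt(C1 + x^2)


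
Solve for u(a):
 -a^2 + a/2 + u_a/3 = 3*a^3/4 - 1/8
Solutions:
 u(a) = C1 + 9*a^4/16 + a^3 - 3*a^2/4 - 3*a/8


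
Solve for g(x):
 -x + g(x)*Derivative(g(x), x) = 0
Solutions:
 g(x) = -sqrt(C1 + x^2)
 g(x) = sqrt(C1 + x^2)


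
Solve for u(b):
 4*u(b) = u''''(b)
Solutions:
 u(b) = C1*exp(-sqrt(2)*b) + C2*exp(sqrt(2)*b) + C3*sin(sqrt(2)*b) + C4*cos(sqrt(2)*b)


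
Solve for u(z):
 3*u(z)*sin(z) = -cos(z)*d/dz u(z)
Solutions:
 u(z) = C1*cos(z)^3


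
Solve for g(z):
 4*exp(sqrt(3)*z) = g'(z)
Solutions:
 g(z) = C1 + 4*sqrt(3)*exp(sqrt(3)*z)/3


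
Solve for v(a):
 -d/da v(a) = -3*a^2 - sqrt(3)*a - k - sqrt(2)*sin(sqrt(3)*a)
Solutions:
 v(a) = C1 + a^3 + sqrt(3)*a^2/2 + a*k - sqrt(6)*cos(sqrt(3)*a)/3


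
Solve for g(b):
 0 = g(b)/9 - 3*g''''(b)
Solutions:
 g(b) = C1*exp(-3^(1/4)*b/3) + C2*exp(3^(1/4)*b/3) + C3*sin(3^(1/4)*b/3) + C4*cos(3^(1/4)*b/3)


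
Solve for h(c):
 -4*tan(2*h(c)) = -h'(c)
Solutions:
 h(c) = -asin(C1*exp(8*c))/2 + pi/2
 h(c) = asin(C1*exp(8*c))/2


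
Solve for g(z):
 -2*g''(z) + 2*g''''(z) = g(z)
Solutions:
 g(z) = C1*exp(-sqrt(2)*z*sqrt(1 + sqrt(3))/2) + C2*exp(sqrt(2)*z*sqrt(1 + sqrt(3))/2) + C3*sin(sqrt(2)*z*sqrt(-1 + sqrt(3))/2) + C4*cos(sqrt(2)*z*sqrt(-1 + sqrt(3))/2)


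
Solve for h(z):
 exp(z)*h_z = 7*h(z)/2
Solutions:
 h(z) = C1*exp(-7*exp(-z)/2)


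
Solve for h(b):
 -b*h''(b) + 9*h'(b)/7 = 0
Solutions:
 h(b) = C1 + C2*b^(16/7)


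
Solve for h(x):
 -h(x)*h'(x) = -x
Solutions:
 h(x) = -sqrt(C1 + x^2)
 h(x) = sqrt(C1 + x^2)


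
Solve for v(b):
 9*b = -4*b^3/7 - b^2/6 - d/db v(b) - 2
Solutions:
 v(b) = C1 - b^4/7 - b^3/18 - 9*b^2/2 - 2*b


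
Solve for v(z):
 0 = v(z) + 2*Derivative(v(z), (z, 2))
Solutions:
 v(z) = C1*sin(sqrt(2)*z/2) + C2*cos(sqrt(2)*z/2)


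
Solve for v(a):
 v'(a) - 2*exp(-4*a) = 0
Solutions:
 v(a) = C1 - exp(-4*a)/2


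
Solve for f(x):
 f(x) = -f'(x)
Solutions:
 f(x) = C1*exp(-x)


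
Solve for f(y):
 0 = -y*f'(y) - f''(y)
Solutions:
 f(y) = C1 + C2*erf(sqrt(2)*y/2)


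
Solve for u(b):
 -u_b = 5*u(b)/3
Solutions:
 u(b) = C1*exp(-5*b/3)


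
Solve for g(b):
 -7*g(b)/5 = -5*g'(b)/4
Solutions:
 g(b) = C1*exp(28*b/25)


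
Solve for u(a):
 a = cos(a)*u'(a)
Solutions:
 u(a) = C1 + Integral(a/cos(a), a)


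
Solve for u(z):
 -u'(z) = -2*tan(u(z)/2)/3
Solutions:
 u(z) = -2*asin(C1*exp(z/3)) + 2*pi
 u(z) = 2*asin(C1*exp(z/3))


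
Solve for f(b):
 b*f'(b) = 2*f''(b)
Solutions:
 f(b) = C1 + C2*erfi(b/2)


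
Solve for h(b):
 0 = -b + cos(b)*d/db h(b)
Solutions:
 h(b) = C1 + Integral(b/cos(b), b)


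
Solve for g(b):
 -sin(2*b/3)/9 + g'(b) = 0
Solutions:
 g(b) = C1 - cos(2*b/3)/6


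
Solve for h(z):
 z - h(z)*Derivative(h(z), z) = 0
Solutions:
 h(z) = -sqrt(C1 + z^2)
 h(z) = sqrt(C1 + z^2)


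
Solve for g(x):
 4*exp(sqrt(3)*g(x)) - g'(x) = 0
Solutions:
 g(x) = sqrt(3)*(2*log(-1/(C1 + 4*x)) - log(3))/6


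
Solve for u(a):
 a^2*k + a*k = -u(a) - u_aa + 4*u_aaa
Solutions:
 u(a) = C1*exp(a*(-(12*sqrt(327) + 217)^(1/3) - 1/(12*sqrt(327) + 217)^(1/3) + 2)/24)*sin(sqrt(3)*a*(-(12*sqrt(327) + 217)^(1/3) + (12*sqrt(327) + 217)^(-1/3))/24) + C2*exp(a*(-(12*sqrt(327) + 217)^(1/3) - 1/(12*sqrt(327) + 217)^(1/3) + 2)/24)*cos(sqrt(3)*a*(-(12*sqrt(327) + 217)^(1/3) + (12*sqrt(327) + 217)^(-1/3))/24) + C3*exp(a*((12*sqrt(327) + 217)^(-1/3) + 1 + (12*sqrt(327) + 217)^(1/3))/12) - a^2*k - a*k + 2*k


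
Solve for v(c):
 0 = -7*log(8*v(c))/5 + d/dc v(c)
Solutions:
 -5*Integral(1/(log(_y) + 3*log(2)), (_y, v(c)))/7 = C1 - c


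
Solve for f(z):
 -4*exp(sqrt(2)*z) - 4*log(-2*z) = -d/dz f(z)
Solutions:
 f(z) = C1 + 4*z*log(-z) + 4*z*(-1 + log(2)) + 2*sqrt(2)*exp(sqrt(2)*z)


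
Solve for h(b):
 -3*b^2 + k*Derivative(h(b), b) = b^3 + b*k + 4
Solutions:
 h(b) = C1 + b^4/(4*k) + b^3/k + b^2/2 + 4*b/k


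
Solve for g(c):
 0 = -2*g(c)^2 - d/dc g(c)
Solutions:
 g(c) = 1/(C1 + 2*c)


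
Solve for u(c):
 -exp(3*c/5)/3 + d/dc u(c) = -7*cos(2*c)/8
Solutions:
 u(c) = C1 + 5*exp(3*c/5)/9 - 7*sin(2*c)/16


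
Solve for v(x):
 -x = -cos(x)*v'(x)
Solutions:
 v(x) = C1 + Integral(x/cos(x), x)


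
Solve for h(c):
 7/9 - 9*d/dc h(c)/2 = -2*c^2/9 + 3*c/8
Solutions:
 h(c) = C1 + 4*c^3/243 - c^2/24 + 14*c/81


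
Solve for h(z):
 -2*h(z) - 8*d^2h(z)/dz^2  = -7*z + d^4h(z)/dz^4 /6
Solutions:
 h(z) = C1*sin(sqrt(2)*z*sqrt(12 - sqrt(141))) + C2*sin(sqrt(2)*z*sqrt(sqrt(141) + 12)) + C3*cos(sqrt(2)*z*sqrt(12 - sqrt(141))) + C4*cos(sqrt(2)*z*sqrt(sqrt(141) + 12)) + 7*z/2


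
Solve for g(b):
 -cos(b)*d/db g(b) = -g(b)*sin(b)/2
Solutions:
 g(b) = C1/sqrt(cos(b))


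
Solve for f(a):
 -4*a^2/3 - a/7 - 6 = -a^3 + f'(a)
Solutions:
 f(a) = C1 + a^4/4 - 4*a^3/9 - a^2/14 - 6*a


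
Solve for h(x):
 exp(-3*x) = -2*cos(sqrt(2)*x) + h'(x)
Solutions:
 h(x) = C1 + sqrt(2)*sin(sqrt(2)*x) - exp(-3*x)/3


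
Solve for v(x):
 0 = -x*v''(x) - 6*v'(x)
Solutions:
 v(x) = C1 + C2/x^5


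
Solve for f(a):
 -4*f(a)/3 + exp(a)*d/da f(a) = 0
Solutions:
 f(a) = C1*exp(-4*exp(-a)/3)


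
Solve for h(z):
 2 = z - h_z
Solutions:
 h(z) = C1 + z^2/2 - 2*z


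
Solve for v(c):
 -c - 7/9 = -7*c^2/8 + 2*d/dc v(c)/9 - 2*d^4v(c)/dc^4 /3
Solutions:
 v(c) = C1 + C4*exp(3^(2/3)*c/3) + 21*c^3/16 - 9*c^2/4 - 7*c/2 + (C2*sin(3^(1/6)*c/2) + C3*cos(3^(1/6)*c/2))*exp(-3^(2/3)*c/6)


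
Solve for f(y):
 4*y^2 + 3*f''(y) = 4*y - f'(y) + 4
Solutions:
 f(y) = C1 + C2*exp(-y/3) - 4*y^3/3 + 14*y^2 - 80*y


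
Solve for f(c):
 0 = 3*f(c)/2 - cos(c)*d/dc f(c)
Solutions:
 f(c) = C1*(sin(c) + 1)^(3/4)/(sin(c) - 1)^(3/4)


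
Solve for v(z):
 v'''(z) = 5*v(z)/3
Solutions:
 v(z) = C3*exp(3^(2/3)*5^(1/3)*z/3) + (C1*sin(3^(1/6)*5^(1/3)*z/2) + C2*cos(3^(1/6)*5^(1/3)*z/2))*exp(-3^(2/3)*5^(1/3)*z/6)


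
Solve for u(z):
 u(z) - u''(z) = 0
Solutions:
 u(z) = C1*exp(-z) + C2*exp(z)


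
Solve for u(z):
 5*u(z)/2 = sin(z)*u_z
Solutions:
 u(z) = C1*(cos(z) - 1)^(5/4)/(cos(z) + 1)^(5/4)


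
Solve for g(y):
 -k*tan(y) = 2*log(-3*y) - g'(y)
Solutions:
 g(y) = C1 - k*log(cos(y)) + 2*y*log(-y) - 2*y + 2*y*log(3)


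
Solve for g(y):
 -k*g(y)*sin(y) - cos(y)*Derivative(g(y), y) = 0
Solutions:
 g(y) = C1*exp(k*log(cos(y)))


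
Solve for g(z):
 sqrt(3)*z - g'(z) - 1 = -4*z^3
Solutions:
 g(z) = C1 + z^4 + sqrt(3)*z^2/2 - z


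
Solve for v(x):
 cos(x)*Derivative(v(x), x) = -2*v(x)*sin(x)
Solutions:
 v(x) = C1*cos(x)^2


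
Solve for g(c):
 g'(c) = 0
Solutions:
 g(c) = C1


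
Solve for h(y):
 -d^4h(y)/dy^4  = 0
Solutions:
 h(y) = C1 + C2*y + C3*y^2 + C4*y^3


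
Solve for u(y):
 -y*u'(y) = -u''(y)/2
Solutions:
 u(y) = C1 + C2*erfi(y)


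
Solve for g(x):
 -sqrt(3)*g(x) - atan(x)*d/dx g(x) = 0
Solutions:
 g(x) = C1*exp(-sqrt(3)*Integral(1/atan(x), x))


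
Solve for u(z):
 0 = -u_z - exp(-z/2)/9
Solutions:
 u(z) = C1 + 2*exp(-z/2)/9


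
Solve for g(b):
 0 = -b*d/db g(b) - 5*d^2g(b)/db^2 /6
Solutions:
 g(b) = C1 + C2*erf(sqrt(15)*b/5)


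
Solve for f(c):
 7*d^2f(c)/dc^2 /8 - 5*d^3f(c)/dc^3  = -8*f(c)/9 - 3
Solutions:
 f(c) = C1*exp(c*(-(320*sqrt(231429) + 153943)^(1/3) - 49/(320*sqrt(231429) + 153943)^(1/3) + 14)/240)*sin(sqrt(3)*c*(-(320*sqrt(231429) + 153943)^(1/3) + 49/(320*sqrt(231429) + 153943)^(1/3))/240) + C2*exp(c*(-(320*sqrt(231429) + 153943)^(1/3) - 49/(320*sqrt(231429) + 153943)^(1/3) + 14)/240)*cos(sqrt(3)*c*(-(320*sqrt(231429) + 153943)^(1/3) + 49/(320*sqrt(231429) + 153943)^(1/3))/240) + C3*exp(c*(49/(320*sqrt(231429) + 153943)^(1/3) + 7 + (320*sqrt(231429) + 153943)^(1/3))/120) - 27/8


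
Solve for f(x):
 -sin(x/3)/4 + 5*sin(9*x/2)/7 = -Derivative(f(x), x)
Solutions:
 f(x) = C1 - 3*cos(x/3)/4 + 10*cos(9*x/2)/63


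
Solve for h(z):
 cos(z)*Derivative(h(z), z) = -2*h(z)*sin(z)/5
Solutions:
 h(z) = C1*cos(z)^(2/5)


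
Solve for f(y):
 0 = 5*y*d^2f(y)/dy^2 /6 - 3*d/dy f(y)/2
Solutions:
 f(y) = C1 + C2*y^(14/5)


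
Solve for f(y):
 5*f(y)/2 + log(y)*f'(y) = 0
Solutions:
 f(y) = C1*exp(-5*li(y)/2)


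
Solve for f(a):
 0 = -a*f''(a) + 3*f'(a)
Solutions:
 f(a) = C1 + C2*a^4


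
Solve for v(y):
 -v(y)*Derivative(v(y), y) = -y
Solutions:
 v(y) = -sqrt(C1 + y^2)
 v(y) = sqrt(C1 + y^2)


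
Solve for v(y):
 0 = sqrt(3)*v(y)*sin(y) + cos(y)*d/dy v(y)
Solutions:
 v(y) = C1*cos(y)^(sqrt(3))


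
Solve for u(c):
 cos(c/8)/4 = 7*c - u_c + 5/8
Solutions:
 u(c) = C1 + 7*c^2/2 + 5*c/8 - 2*sin(c/8)


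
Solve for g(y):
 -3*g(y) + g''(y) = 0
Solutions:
 g(y) = C1*exp(-sqrt(3)*y) + C2*exp(sqrt(3)*y)


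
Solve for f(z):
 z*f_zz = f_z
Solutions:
 f(z) = C1 + C2*z^2


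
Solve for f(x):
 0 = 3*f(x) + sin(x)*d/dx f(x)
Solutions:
 f(x) = C1*(cos(x) + 1)^(3/2)/(cos(x) - 1)^(3/2)


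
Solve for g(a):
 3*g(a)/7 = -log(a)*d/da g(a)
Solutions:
 g(a) = C1*exp(-3*li(a)/7)


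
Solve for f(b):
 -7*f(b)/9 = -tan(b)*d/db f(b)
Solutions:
 f(b) = C1*sin(b)^(7/9)


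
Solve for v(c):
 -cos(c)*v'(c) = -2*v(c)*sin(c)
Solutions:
 v(c) = C1/cos(c)^2


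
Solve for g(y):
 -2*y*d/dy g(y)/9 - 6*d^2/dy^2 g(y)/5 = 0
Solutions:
 g(y) = C1 + C2*erf(sqrt(30)*y/18)


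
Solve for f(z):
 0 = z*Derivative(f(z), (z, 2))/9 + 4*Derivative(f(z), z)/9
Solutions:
 f(z) = C1 + C2/z^3


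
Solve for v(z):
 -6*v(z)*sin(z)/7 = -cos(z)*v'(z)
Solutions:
 v(z) = C1/cos(z)^(6/7)


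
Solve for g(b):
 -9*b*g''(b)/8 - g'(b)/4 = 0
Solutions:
 g(b) = C1 + C2*b^(7/9)


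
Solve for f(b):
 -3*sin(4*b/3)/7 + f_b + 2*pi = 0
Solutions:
 f(b) = C1 - 2*pi*b - 9*cos(4*b/3)/28


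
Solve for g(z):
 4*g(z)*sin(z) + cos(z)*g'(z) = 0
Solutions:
 g(z) = C1*cos(z)^4


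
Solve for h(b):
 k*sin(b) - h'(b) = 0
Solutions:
 h(b) = C1 - k*cos(b)


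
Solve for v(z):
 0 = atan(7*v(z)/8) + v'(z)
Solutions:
 Integral(1/atan(7*_y/8), (_y, v(z))) = C1 - z


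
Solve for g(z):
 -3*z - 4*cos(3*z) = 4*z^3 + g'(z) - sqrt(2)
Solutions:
 g(z) = C1 - z^4 - 3*z^2/2 + sqrt(2)*z - 4*sin(3*z)/3


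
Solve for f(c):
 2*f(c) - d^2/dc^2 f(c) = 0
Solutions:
 f(c) = C1*exp(-sqrt(2)*c) + C2*exp(sqrt(2)*c)


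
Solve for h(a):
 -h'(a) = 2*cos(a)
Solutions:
 h(a) = C1 - 2*sin(a)


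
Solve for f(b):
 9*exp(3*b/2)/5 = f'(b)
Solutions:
 f(b) = C1 + 6*exp(3*b/2)/5


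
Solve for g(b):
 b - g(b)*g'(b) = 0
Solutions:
 g(b) = -sqrt(C1 + b^2)
 g(b) = sqrt(C1 + b^2)


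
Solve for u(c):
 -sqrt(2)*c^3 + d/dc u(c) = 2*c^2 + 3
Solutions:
 u(c) = C1 + sqrt(2)*c^4/4 + 2*c^3/3 + 3*c


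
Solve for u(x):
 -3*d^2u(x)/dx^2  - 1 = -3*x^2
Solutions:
 u(x) = C1 + C2*x + x^4/12 - x^2/6


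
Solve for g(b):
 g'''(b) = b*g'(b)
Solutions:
 g(b) = C1 + Integral(C2*airyai(b) + C3*airybi(b), b)


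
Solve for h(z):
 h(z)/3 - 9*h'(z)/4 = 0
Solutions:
 h(z) = C1*exp(4*z/27)


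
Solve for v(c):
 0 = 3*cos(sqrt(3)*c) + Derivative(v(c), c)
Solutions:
 v(c) = C1 - sqrt(3)*sin(sqrt(3)*c)


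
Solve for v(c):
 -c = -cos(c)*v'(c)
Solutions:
 v(c) = C1 + Integral(c/cos(c), c)


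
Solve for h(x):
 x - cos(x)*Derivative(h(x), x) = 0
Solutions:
 h(x) = C1 + Integral(x/cos(x), x)


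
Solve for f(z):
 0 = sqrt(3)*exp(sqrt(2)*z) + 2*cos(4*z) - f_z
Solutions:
 f(z) = C1 + sqrt(6)*exp(sqrt(2)*z)/2 + sin(4*z)/2


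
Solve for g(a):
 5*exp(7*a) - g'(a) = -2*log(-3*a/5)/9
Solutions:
 g(a) = C1 + 2*a*log(-a)/9 + 2*a*(-log(5) - 1 + log(3))/9 + 5*exp(7*a)/7


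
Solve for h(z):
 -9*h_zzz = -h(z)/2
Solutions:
 h(z) = C3*exp(12^(1/3)*z/6) + (C1*sin(2^(2/3)*3^(5/6)*z/12) + C2*cos(2^(2/3)*3^(5/6)*z/12))*exp(-12^(1/3)*z/12)


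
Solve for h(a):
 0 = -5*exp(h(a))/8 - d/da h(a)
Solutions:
 h(a) = log(1/(C1 + 5*a)) + 3*log(2)


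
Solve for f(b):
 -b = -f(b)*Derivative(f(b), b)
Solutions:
 f(b) = -sqrt(C1 + b^2)
 f(b) = sqrt(C1 + b^2)


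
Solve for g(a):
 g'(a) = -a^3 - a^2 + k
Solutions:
 g(a) = C1 - a^4/4 - a^3/3 + a*k


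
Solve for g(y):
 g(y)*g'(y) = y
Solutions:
 g(y) = -sqrt(C1 + y^2)
 g(y) = sqrt(C1 + y^2)


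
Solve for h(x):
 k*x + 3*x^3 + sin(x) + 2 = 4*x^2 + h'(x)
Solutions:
 h(x) = C1 + k*x^2/2 + 3*x^4/4 - 4*x^3/3 + 2*x - cos(x)


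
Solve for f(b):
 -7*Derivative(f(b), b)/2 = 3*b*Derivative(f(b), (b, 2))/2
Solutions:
 f(b) = C1 + C2/b^(4/3)


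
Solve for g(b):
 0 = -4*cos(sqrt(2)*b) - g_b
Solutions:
 g(b) = C1 - 2*sqrt(2)*sin(sqrt(2)*b)


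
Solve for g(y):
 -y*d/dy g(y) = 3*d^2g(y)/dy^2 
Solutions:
 g(y) = C1 + C2*erf(sqrt(6)*y/6)


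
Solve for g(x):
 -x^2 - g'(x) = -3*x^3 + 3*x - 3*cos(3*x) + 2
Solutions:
 g(x) = C1 + 3*x^4/4 - x^3/3 - 3*x^2/2 - 2*x + sin(3*x)


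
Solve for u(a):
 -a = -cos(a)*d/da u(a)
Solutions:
 u(a) = C1 + Integral(a/cos(a), a)


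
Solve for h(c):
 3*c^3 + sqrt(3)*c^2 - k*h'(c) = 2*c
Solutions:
 h(c) = C1 + 3*c^4/(4*k) + sqrt(3)*c^3/(3*k) - c^2/k


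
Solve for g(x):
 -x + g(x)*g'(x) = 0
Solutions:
 g(x) = -sqrt(C1 + x^2)
 g(x) = sqrt(C1 + x^2)


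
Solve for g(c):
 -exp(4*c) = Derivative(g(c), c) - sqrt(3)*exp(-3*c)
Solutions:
 g(c) = C1 - exp(4*c)/4 - sqrt(3)*exp(-3*c)/3


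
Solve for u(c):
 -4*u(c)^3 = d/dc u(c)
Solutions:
 u(c) = -sqrt(2)*sqrt(-1/(C1 - 4*c))/2
 u(c) = sqrt(2)*sqrt(-1/(C1 - 4*c))/2


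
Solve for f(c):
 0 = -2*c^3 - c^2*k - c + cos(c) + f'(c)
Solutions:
 f(c) = C1 + c^4/2 + c^3*k/3 + c^2/2 - sin(c)


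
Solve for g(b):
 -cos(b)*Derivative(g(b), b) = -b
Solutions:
 g(b) = C1 + Integral(b/cos(b), b)


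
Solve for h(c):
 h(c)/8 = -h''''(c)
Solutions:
 h(c) = (C1*sin(2^(3/4)*c/4) + C2*cos(2^(3/4)*c/4))*exp(-2^(3/4)*c/4) + (C3*sin(2^(3/4)*c/4) + C4*cos(2^(3/4)*c/4))*exp(2^(3/4)*c/4)


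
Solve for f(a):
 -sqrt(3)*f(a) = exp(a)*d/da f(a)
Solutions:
 f(a) = C1*exp(sqrt(3)*exp(-a))


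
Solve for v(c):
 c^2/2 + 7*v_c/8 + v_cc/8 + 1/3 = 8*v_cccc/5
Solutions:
 v(c) = C1 + C2*exp(-15^(1/3)*c*(15^(1/3)/(sqrt(63489) + 252)^(1/3) + (sqrt(63489) + 252)^(1/3))/48)*sin(3^(1/6)*5^(1/3)*c*(-3^(2/3)*(sqrt(63489) + 252)^(1/3) + 3*5^(1/3)/(sqrt(63489) + 252)^(1/3))/48) + C3*exp(-15^(1/3)*c*(15^(1/3)/(sqrt(63489) + 252)^(1/3) + (sqrt(63489) + 252)^(1/3))/48)*cos(3^(1/6)*5^(1/3)*c*(-3^(2/3)*(sqrt(63489) + 252)^(1/3) + 3*5^(1/3)/(sqrt(63489) + 252)^(1/3))/48) + C4*exp(15^(1/3)*c*(15^(1/3)/(sqrt(63489) + 252)^(1/3) + (sqrt(63489) + 252)^(1/3))/24) - 4*c^3/21 + 4*c^2/49 - 416*c/1029


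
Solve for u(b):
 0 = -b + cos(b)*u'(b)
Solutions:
 u(b) = C1 + Integral(b/cos(b), b)


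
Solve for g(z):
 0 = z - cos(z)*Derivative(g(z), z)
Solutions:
 g(z) = C1 + Integral(z/cos(z), z)


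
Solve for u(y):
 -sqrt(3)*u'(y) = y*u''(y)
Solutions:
 u(y) = C1 + C2*y^(1 - sqrt(3))


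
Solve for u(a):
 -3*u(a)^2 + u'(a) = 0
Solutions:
 u(a) = -1/(C1 + 3*a)


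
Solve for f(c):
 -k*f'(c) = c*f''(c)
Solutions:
 f(c) = C1 + c^(1 - re(k))*(C2*sin(log(c)*Abs(im(k))) + C3*cos(log(c)*im(k)))


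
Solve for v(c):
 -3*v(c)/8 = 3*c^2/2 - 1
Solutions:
 v(c) = 8/3 - 4*c^2


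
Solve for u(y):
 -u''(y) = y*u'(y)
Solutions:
 u(y) = C1 + C2*erf(sqrt(2)*y/2)


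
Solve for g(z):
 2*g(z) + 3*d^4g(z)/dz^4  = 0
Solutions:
 g(z) = (C1*sin(6^(3/4)*z/6) + C2*cos(6^(3/4)*z/6))*exp(-6^(3/4)*z/6) + (C3*sin(6^(3/4)*z/6) + C4*cos(6^(3/4)*z/6))*exp(6^(3/4)*z/6)


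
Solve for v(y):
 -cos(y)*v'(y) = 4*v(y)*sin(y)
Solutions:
 v(y) = C1*cos(y)^4


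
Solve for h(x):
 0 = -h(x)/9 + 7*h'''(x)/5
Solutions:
 h(x) = C3*exp(735^(1/3)*x/21) + (C1*sin(245^(1/3)*3^(5/6)*x/42) + C2*cos(245^(1/3)*3^(5/6)*x/42))*exp(-735^(1/3)*x/42)


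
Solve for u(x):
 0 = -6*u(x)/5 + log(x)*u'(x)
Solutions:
 u(x) = C1*exp(6*li(x)/5)


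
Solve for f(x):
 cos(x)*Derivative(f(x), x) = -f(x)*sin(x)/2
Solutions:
 f(x) = C1*sqrt(cos(x))


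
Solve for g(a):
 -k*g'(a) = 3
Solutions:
 g(a) = C1 - 3*a/k


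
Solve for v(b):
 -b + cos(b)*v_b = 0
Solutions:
 v(b) = C1 + Integral(b/cos(b), b)


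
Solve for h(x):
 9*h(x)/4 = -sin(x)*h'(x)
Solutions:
 h(x) = C1*(cos(x) + 1)^(9/8)/(cos(x) - 1)^(9/8)


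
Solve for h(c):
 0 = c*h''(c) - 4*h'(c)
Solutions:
 h(c) = C1 + C2*c^5


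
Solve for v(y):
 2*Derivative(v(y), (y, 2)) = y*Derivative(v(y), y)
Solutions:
 v(y) = C1 + C2*erfi(y/2)


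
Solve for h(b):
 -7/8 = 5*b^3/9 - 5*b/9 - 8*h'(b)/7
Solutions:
 h(b) = C1 + 35*b^4/288 - 35*b^2/144 + 49*b/64


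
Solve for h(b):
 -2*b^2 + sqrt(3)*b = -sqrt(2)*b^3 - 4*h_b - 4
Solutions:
 h(b) = C1 - sqrt(2)*b^4/16 + b^3/6 - sqrt(3)*b^2/8 - b


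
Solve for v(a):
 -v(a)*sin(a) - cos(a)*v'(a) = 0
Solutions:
 v(a) = C1*cos(a)


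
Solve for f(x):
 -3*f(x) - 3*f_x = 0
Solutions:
 f(x) = C1*exp(-x)


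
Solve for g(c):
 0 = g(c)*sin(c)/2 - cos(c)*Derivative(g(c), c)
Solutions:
 g(c) = C1/sqrt(cos(c))


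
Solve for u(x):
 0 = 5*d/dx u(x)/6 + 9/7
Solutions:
 u(x) = C1 - 54*x/35


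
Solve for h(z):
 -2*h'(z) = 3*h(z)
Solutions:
 h(z) = C1*exp(-3*z/2)


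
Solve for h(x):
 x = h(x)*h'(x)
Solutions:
 h(x) = -sqrt(C1 + x^2)
 h(x) = sqrt(C1 + x^2)


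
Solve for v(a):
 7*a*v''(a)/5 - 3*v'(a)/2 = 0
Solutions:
 v(a) = C1 + C2*a^(29/14)


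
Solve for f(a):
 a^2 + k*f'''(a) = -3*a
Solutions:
 f(a) = C1 + C2*a + C3*a^2 - a^5/(60*k) - a^4/(8*k)


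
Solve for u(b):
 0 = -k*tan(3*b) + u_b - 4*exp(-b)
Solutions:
 u(b) = C1 + k*log(tan(3*b)^2 + 1)/6 - 4*exp(-b)


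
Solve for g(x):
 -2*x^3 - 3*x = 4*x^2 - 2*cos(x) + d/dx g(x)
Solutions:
 g(x) = C1 - x^4/2 - 4*x^3/3 - 3*x^2/2 + 2*sin(x)


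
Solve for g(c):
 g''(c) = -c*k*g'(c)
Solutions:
 g(c) = Piecewise((-sqrt(2)*sqrt(pi)*C1*erf(sqrt(2)*c*sqrt(k)/2)/(2*sqrt(k)) - C2, (k > 0) | (k < 0)), (-C1*c - C2, True))


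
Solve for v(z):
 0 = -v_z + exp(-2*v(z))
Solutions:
 v(z) = log(-sqrt(C1 + 2*z))
 v(z) = log(C1 + 2*z)/2


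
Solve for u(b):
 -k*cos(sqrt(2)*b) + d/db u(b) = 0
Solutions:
 u(b) = C1 + sqrt(2)*k*sin(sqrt(2)*b)/2
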